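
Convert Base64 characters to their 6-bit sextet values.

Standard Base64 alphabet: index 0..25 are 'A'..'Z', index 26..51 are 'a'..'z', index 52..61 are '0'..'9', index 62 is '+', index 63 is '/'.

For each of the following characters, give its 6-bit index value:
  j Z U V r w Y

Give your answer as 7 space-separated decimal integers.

'j': a..z range, 26 + ord('j') − ord('a') = 35
'Z': A..Z range, ord('Z') − ord('A') = 25
'U': A..Z range, ord('U') − ord('A') = 20
'V': A..Z range, ord('V') − ord('A') = 21
'r': a..z range, 26 + ord('r') − ord('a') = 43
'w': a..z range, 26 + ord('w') − ord('a') = 48
'Y': A..Z range, ord('Y') − ord('A') = 24

Answer: 35 25 20 21 43 48 24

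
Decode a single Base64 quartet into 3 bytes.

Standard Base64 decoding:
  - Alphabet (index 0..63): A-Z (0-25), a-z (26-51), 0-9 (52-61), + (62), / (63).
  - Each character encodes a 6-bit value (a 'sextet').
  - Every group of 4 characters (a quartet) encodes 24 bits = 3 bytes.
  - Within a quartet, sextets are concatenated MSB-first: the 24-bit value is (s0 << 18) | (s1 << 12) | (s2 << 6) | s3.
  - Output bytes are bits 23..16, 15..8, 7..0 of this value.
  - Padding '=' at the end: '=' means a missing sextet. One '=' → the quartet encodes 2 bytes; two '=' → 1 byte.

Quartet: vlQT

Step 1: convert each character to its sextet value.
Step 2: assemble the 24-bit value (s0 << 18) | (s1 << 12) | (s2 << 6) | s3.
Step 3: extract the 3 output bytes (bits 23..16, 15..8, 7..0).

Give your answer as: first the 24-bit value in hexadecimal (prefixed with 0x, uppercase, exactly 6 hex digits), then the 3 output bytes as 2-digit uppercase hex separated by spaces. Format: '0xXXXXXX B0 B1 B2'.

Sextets: v=47, l=37, Q=16, T=19
24-bit: (47<<18) | (37<<12) | (16<<6) | 19
      = 0xBC0000 | 0x025000 | 0x000400 | 0x000013
      = 0xBE5413
Bytes: (v>>16)&0xFF=BE, (v>>8)&0xFF=54, v&0xFF=13

Answer: 0xBE5413 BE 54 13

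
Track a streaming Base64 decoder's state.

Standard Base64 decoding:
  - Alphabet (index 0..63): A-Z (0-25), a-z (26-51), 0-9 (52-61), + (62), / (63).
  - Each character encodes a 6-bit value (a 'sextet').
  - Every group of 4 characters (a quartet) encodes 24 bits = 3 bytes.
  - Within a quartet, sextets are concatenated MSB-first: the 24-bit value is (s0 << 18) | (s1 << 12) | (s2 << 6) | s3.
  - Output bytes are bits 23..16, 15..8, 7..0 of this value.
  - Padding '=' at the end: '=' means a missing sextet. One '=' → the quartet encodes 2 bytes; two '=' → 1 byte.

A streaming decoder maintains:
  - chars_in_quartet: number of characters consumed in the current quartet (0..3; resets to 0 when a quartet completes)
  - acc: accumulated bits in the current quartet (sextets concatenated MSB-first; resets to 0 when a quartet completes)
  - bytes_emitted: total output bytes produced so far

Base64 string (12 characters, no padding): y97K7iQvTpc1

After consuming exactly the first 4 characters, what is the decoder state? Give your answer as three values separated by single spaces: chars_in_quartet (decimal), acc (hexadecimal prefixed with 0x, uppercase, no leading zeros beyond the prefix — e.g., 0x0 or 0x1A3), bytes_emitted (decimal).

Answer: 0 0x0 3

Derivation:
After char 0 ('y'=50): chars_in_quartet=1 acc=0x32 bytes_emitted=0
After char 1 ('9'=61): chars_in_quartet=2 acc=0xCBD bytes_emitted=0
After char 2 ('7'=59): chars_in_quartet=3 acc=0x32F7B bytes_emitted=0
After char 3 ('K'=10): chars_in_quartet=4 acc=0xCBDECA -> emit CB DE CA, reset; bytes_emitted=3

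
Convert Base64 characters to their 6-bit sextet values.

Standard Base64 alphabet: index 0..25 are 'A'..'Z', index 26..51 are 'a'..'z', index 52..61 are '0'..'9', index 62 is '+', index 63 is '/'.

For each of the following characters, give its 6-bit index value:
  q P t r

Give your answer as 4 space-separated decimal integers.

Answer: 42 15 45 43

Derivation:
'q': a..z range, 26 + ord('q') − ord('a') = 42
'P': A..Z range, ord('P') − ord('A') = 15
't': a..z range, 26 + ord('t') − ord('a') = 45
'r': a..z range, 26 + ord('r') − ord('a') = 43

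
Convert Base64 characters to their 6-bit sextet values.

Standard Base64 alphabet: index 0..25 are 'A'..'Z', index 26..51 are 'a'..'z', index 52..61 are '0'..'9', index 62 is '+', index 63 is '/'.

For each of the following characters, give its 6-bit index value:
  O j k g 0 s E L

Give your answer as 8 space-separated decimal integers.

Answer: 14 35 36 32 52 44 4 11

Derivation:
'O': A..Z range, ord('O') − ord('A') = 14
'j': a..z range, 26 + ord('j') − ord('a') = 35
'k': a..z range, 26 + ord('k') − ord('a') = 36
'g': a..z range, 26 + ord('g') − ord('a') = 32
'0': 0..9 range, 52 + ord('0') − ord('0') = 52
's': a..z range, 26 + ord('s') − ord('a') = 44
'E': A..Z range, ord('E') − ord('A') = 4
'L': A..Z range, ord('L') − ord('A') = 11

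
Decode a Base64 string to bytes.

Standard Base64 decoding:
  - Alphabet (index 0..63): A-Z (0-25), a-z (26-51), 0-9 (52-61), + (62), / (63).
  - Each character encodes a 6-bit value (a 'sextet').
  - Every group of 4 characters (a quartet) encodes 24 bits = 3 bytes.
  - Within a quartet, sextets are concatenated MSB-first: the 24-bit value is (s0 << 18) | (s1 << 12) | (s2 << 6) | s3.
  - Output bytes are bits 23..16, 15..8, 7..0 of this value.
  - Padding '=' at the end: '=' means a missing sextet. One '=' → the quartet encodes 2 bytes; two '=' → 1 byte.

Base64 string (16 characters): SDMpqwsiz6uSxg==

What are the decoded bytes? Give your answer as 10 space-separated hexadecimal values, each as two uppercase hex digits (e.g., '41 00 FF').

After char 0 ('S'=18): chars_in_quartet=1 acc=0x12 bytes_emitted=0
After char 1 ('D'=3): chars_in_quartet=2 acc=0x483 bytes_emitted=0
After char 2 ('M'=12): chars_in_quartet=3 acc=0x120CC bytes_emitted=0
After char 3 ('p'=41): chars_in_quartet=4 acc=0x483329 -> emit 48 33 29, reset; bytes_emitted=3
After char 4 ('q'=42): chars_in_quartet=1 acc=0x2A bytes_emitted=3
After char 5 ('w'=48): chars_in_quartet=2 acc=0xAB0 bytes_emitted=3
After char 6 ('s'=44): chars_in_quartet=3 acc=0x2AC2C bytes_emitted=3
After char 7 ('i'=34): chars_in_quartet=4 acc=0xAB0B22 -> emit AB 0B 22, reset; bytes_emitted=6
After char 8 ('z'=51): chars_in_quartet=1 acc=0x33 bytes_emitted=6
After char 9 ('6'=58): chars_in_quartet=2 acc=0xCFA bytes_emitted=6
After char 10 ('u'=46): chars_in_quartet=3 acc=0x33EAE bytes_emitted=6
After char 11 ('S'=18): chars_in_quartet=4 acc=0xCFAB92 -> emit CF AB 92, reset; bytes_emitted=9
After char 12 ('x'=49): chars_in_quartet=1 acc=0x31 bytes_emitted=9
After char 13 ('g'=32): chars_in_quartet=2 acc=0xC60 bytes_emitted=9
Padding '==': partial quartet acc=0xC60 -> emit C6; bytes_emitted=10

Answer: 48 33 29 AB 0B 22 CF AB 92 C6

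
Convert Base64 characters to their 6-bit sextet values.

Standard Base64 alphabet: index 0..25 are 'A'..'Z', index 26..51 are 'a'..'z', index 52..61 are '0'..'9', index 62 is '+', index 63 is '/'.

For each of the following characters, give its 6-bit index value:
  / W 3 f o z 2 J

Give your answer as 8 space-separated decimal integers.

Answer: 63 22 55 31 40 51 54 9

Derivation:
'/': index 63
'W': A..Z range, ord('W') − ord('A') = 22
'3': 0..9 range, 52 + ord('3') − ord('0') = 55
'f': a..z range, 26 + ord('f') − ord('a') = 31
'o': a..z range, 26 + ord('o') − ord('a') = 40
'z': a..z range, 26 + ord('z') − ord('a') = 51
'2': 0..9 range, 52 + ord('2') − ord('0') = 54
'J': A..Z range, ord('J') − ord('A') = 9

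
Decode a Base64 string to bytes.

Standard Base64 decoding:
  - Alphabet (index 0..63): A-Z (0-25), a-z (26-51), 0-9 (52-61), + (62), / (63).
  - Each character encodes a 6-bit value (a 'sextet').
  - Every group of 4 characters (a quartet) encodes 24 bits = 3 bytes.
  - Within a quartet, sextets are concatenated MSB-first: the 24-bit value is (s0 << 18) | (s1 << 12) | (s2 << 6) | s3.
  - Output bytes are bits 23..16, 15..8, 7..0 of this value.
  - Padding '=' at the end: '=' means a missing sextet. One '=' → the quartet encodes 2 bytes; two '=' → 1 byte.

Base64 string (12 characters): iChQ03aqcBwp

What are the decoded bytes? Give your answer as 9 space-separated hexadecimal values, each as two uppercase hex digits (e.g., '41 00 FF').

After char 0 ('i'=34): chars_in_quartet=1 acc=0x22 bytes_emitted=0
After char 1 ('C'=2): chars_in_quartet=2 acc=0x882 bytes_emitted=0
After char 2 ('h'=33): chars_in_quartet=3 acc=0x220A1 bytes_emitted=0
After char 3 ('Q'=16): chars_in_quartet=4 acc=0x882850 -> emit 88 28 50, reset; bytes_emitted=3
After char 4 ('0'=52): chars_in_quartet=1 acc=0x34 bytes_emitted=3
After char 5 ('3'=55): chars_in_quartet=2 acc=0xD37 bytes_emitted=3
After char 6 ('a'=26): chars_in_quartet=3 acc=0x34DDA bytes_emitted=3
After char 7 ('q'=42): chars_in_quartet=4 acc=0xD376AA -> emit D3 76 AA, reset; bytes_emitted=6
After char 8 ('c'=28): chars_in_quartet=1 acc=0x1C bytes_emitted=6
After char 9 ('B'=1): chars_in_quartet=2 acc=0x701 bytes_emitted=6
After char 10 ('w'=48): chars_in_quartet=3 acc=0x1C070 bytes_emitted=6
After char 11 ('p'=41): chars_in_quartet=4 acc=0x701C29 -> emit 70 1C 29, reset; bytes_emitted=9

Answer: 88 28 50 D3 76 AA 70 1C 29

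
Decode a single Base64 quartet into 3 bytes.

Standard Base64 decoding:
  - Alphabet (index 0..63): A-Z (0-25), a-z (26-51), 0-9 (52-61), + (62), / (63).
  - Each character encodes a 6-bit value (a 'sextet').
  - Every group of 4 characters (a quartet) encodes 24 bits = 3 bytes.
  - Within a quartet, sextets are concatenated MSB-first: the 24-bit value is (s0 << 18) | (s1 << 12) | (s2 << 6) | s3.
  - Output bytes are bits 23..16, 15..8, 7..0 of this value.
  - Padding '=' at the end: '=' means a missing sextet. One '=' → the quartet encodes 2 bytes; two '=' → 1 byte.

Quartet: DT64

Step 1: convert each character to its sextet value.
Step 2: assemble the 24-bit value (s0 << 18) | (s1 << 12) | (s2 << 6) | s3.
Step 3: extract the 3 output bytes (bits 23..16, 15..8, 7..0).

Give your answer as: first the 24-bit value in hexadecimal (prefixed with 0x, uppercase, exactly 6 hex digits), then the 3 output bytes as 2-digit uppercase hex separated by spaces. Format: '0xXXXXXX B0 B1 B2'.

Sextets: D=3, T=19, 6=58, 4=56
24-bit: (3<<18) | (19<<12) | (58<<6) | 56
      = 0x0C0000 | 0x013000 | 0x000E80 | 0x000038
      = 0x0D3EB8
Bytes: (v>>16)&0xFF=0D, (v>>8)&0xFF=3E, v&0xFF=B8

Answer: 0x0D3EB8 0D 3E B8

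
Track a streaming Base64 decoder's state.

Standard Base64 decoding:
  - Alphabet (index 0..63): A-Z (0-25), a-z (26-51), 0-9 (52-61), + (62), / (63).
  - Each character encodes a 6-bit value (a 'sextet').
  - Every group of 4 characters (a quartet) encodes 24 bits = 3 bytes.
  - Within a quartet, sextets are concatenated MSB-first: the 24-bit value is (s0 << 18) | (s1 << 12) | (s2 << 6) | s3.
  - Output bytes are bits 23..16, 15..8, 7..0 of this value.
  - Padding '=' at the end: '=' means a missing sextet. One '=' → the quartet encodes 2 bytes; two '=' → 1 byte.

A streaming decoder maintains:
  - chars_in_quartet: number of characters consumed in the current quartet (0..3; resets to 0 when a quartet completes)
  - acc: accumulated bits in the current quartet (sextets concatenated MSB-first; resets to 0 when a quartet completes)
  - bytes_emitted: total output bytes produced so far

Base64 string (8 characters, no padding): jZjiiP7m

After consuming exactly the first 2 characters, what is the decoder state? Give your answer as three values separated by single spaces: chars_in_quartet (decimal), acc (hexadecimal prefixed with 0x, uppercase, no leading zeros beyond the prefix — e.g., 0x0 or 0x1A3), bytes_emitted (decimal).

After char 0 ('j'=35): chars_in_quartet=1 acc=0x23 bytes_emitted=0
After char 1 ('Z'=25): chars_in_quartet=2 acc=0x8D9 bytes_emitted=0

Answer: 2 0x8D9 0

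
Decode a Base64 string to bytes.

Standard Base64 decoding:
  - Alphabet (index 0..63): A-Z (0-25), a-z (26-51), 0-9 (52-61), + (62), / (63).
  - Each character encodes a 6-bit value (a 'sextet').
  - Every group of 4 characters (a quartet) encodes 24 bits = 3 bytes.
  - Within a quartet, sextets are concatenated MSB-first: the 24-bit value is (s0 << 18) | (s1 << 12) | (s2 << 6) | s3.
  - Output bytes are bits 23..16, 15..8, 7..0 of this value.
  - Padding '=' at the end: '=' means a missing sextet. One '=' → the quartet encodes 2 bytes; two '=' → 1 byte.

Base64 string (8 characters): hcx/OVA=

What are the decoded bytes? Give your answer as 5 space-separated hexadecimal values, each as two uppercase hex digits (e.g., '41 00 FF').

After char 0 ('h'=33): chars_in_quartet=1 acc=0x21 bytes_emitted=0
After char 1 ('c'=28): chars_in_quartet=2 acc=0x85C bytes_emitted=0
After char 2 ('x'=49): chars_in_quartet=3 acc=0x21731 bytes_emitted=0
After char 3 ('/'=63): chars_in_quartet=4 acc=0x85CC7F -> emit 85 CC 7F, reset; bytes_emitted=3
After char 4 ('O'=14): chars_in_quartet=1 acc=0xE bytes_emitted=3
After char 5 ('V'=21): chars_in_quartet=2 acc=0x395 bytes_emitted=3
After char 6 ('A'=0): chars_in_quartet=3 acc=0xE540 bytes_emitted=3
Padding '=': partial quartet acc=0xE540 -> emit 39 50; bytes_emitted=5

Answer: 85 CC 7F 39 50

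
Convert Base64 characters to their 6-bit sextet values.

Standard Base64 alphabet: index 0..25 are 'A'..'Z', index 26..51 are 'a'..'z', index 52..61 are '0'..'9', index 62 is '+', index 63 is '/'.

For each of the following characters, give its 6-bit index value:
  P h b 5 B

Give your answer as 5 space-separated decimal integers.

'P': A..Z range, ord('P') − ord('A') = 15
'h': a..z range, 26 + ord('h') − ord('a') = 33
'b': a..z range, 26 + ord('b') − ord('a') = 27
'5': 0..9 range, 52 + ord('5') − ord('0') = 57
'B': A..Z range, ord('B') − ord('A') = 1

Answer: 15 33 27 57 1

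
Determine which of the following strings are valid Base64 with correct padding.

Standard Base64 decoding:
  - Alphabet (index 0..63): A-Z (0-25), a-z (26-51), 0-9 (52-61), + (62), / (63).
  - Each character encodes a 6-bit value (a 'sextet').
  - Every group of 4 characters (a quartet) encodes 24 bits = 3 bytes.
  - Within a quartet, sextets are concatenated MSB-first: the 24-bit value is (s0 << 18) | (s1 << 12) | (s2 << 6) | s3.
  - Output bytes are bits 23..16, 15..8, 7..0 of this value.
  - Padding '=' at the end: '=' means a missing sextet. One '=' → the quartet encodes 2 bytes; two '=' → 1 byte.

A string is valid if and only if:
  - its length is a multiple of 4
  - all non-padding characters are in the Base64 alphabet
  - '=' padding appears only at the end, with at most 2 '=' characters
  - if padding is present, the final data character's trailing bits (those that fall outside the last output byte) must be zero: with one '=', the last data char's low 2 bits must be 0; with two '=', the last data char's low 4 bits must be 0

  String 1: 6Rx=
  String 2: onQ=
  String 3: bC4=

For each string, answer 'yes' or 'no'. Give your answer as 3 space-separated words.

String 1: '6Rx=' → invalid (bad trailing bits)
String 2: 'onQ=' → valid
String 3: 'bC4=' → valid

Answer: no yes yes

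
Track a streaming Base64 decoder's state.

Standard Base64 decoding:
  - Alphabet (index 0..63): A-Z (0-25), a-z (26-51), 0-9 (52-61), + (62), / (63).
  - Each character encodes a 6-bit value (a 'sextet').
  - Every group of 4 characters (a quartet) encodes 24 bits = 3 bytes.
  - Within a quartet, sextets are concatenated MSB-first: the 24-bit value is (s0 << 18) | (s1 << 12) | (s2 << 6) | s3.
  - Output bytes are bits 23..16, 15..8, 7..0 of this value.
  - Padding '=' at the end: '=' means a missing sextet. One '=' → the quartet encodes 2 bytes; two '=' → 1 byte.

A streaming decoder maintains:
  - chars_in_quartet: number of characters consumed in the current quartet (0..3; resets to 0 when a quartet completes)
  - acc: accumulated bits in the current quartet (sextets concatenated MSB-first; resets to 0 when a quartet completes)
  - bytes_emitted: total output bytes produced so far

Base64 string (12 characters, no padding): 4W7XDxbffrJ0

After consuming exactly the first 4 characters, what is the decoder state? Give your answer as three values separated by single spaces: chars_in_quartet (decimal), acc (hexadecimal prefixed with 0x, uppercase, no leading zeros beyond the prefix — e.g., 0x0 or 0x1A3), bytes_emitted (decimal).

Answer: 0 0x0 3

Derivation:
After char 0 ('4'=56): chars_in_quartet=1 acc=0x38 bytes_emitted=0
After char 1 ('W'=22): chars_in_quartet=2 acc=0xE16 bytes_emitted=0
After char 2 ('7'=59): chars_in_quartet=3 acc=0x385BB bytes_emitted=0
After char 3 ('X'=23): chars_in_quartet=4 acc=0xE16ED7 -> emit E1 6E D7, reset; bytes_emitted=3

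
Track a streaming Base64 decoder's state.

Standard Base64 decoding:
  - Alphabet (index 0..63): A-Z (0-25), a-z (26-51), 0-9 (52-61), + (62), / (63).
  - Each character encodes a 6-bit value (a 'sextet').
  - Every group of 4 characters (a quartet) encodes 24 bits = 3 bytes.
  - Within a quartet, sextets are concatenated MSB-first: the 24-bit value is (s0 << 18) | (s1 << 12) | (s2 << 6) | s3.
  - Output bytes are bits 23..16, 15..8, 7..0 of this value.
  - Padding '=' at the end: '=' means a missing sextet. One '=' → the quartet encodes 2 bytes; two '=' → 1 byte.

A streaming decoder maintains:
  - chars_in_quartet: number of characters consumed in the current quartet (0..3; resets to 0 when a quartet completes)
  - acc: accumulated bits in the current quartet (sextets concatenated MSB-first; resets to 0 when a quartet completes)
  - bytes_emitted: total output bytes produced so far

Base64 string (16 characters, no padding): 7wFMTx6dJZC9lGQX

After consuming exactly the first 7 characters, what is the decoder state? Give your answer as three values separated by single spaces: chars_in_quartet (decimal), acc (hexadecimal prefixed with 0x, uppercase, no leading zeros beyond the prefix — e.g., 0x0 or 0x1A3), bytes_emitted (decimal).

Answer: 3 0x13C7A 3

Derivation:
After char 0 ('7'=59): chars_in_quartet=1 acc=0x3B bytes_emitted=0
After char 1 ('w'=48): chars_in_quartet=2 acc=0xEF0 bytes_emitted=0
After char 2 ('F'=5): chars_in_quartet=3 acc=0x3BC05 bytes_emitted=0
After char 3 ('M'=12): chars_in_quartet=4 acc=0xEF014C -> emit EF 01 4C, reset; bytes_emitted=3
After char 4 ('T'=19): chars_in_quartet=1 acc=0x13 bytes_emitted=3
After char 5 ('x'=49): chars_in_quartet=2 acc=0x4F1 bytes_emitted=3
After char 6 ('6'=58): chars_in_quartet=3 acc=0x13C7A bytes_emitted=3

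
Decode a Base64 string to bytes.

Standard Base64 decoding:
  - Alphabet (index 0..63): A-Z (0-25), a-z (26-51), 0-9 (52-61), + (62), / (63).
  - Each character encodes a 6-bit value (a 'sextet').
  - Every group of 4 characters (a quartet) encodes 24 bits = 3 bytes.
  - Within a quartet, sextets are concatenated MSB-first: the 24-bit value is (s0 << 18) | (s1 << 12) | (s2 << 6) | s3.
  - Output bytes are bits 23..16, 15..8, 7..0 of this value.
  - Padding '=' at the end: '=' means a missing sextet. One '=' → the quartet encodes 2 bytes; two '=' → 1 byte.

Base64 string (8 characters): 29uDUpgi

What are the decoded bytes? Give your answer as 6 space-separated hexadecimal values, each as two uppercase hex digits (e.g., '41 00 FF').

After char 0 ('2'=54): chars_in_quartet=1 acc=0x36 bytes_emitted=0
After char 1 ('9'=61): chars_in_quartet=2 acc=0xDBD bytes_emitted=0
After char 2 ('u'=46): chars_in_quartet=3 acc=0x36F6E bytes_emitted=0
After char 3 ('D'=3): chars_in_quartet=4 acc=0xDBDB83 -> emit DB DB 83, reset; bytes_emitted=3
After char 4 ('U'=20): chars_in_quartet=1 acc=0x14 bytes_emitted=3
After char 5 ('p'=41): chars_in_quartet=2 acc=0x529 bytes_emitted=3
After char 6 ('g'=32): chars_in_quartet=3 acc=0x14A60 bytes_emitted=3
After char 7 ('i'=34): chars_in_quartet=4 acc=0x529822 -> emit 52 98 22, reset; bytes_emitted=6

Answer: DB DB 83 52 98 22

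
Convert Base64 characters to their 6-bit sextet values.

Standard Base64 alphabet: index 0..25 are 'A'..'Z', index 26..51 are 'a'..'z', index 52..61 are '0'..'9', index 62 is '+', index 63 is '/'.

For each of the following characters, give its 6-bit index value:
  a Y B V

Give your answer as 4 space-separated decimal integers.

Answer: 26 24 1 21

Derivation:
'a': a..z range, 26 + ord('a') − ord('a') = 26
'Y': A..Z range, ord('Y') − ord('A') = 24
'B': A..Z range, ord('B') − ord('A') = 1
'V': A..Z range, ord('V') − ord('A') = 21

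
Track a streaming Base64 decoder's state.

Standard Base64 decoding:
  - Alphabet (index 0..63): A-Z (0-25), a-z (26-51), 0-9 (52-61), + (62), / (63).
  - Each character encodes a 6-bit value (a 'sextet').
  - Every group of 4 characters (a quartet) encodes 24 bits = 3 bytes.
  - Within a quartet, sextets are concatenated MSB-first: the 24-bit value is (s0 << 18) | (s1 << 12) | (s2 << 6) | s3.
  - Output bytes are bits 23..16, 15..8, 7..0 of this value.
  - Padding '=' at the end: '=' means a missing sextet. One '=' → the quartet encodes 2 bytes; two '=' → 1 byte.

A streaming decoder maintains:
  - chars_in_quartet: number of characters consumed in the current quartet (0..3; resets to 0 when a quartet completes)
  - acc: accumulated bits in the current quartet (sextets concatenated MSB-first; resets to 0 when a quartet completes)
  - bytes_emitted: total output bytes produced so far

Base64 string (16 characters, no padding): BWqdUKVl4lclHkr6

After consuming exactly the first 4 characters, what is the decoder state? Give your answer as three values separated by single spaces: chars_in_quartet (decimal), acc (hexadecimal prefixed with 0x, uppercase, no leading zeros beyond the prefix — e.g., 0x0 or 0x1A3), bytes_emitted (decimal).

After char 0 ('B'=1): chars_in_quartet=1 acc=0x1 bytes_emitted=0
After char 1 ('W'=22): chars_in_quartet=2 acc=0x56 bytes_emitted=0
After char 2 ('q'=42): chars_in_quartet=3 acc=0x15AA bytes_emitted=0
After char 3 ('d'=29): chars_in_quartet=4 acc=0x56A9D -> emit 05 6A 9D, reset; bytes_emitted=3

Answer: 0 0x0 3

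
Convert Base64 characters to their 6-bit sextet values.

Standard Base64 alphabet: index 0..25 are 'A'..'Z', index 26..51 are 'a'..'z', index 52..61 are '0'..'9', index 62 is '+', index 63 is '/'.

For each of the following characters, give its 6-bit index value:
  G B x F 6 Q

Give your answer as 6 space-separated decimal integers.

'G': A..Z range, ord('G') − ord('A') = 6
'B': A..Z range, ord('B') − ord('A') = 1
'x': a..z range, 26 + ord('x') − ord('a') = 49
'F': A..Z range, ord('F') − ord('A') = 5
'6': 0..9 range, 52 + ord('6') − ord('0') = 58
'Q': A..Z range, ord('Q') − ord('A') = 16

Answer: 6 1 49 5 58 16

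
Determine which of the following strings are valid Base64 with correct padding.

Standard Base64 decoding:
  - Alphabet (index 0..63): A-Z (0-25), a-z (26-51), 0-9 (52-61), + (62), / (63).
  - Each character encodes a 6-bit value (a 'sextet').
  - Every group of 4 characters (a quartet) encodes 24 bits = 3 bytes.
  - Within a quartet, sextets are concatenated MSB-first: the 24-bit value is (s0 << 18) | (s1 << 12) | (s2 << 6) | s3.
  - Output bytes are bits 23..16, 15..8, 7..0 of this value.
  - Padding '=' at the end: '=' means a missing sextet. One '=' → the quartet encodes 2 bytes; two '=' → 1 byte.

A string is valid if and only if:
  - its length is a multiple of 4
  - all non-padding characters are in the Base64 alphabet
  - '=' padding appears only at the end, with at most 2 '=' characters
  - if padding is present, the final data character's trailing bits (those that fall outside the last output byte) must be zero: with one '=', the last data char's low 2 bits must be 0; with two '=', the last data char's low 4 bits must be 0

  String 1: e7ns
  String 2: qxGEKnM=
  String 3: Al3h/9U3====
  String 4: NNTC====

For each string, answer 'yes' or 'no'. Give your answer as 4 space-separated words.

String 1: 'e7ns' → valid
String 2: 'qxGEKnM=' → valid
String 3: 'Al3h/9U3====' → invalid (4 pad chars (max 2))
String 4: 'NNTC====' → invalid (4 pad chars (max 2))

Answer: yes yes no no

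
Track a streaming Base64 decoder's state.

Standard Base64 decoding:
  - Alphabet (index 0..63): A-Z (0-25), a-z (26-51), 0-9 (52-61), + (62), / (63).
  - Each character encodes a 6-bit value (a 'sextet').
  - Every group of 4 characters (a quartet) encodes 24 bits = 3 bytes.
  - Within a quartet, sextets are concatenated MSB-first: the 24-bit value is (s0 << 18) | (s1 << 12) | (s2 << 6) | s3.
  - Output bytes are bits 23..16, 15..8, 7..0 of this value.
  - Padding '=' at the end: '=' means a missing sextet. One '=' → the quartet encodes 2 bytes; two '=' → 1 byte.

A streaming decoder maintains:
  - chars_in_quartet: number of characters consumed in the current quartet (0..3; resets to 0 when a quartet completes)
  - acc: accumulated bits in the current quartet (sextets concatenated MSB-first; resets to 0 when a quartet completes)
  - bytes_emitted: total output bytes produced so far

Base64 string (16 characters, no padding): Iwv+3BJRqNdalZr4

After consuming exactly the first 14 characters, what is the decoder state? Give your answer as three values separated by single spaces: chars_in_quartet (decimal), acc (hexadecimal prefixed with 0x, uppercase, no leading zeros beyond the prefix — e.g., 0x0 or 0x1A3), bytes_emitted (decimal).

Answer: 2 0x959 9

Derivation:
After char 0 ('I'=8): chars_in_quartet=1 acc=0x8 bytes_emitted=0
After char 1 ('w'=48): chars_in_quartet=2 acc=0x230 bytes_emitted=0
After char 2 ('v'=47): chars_in_quartet=3 acc=0x8C2F bytes_emitted=0
After char 3 ('+'=62): chars_in_quartet=4 acc=0x230BFE -> emit 23 0B FE, reset; bytes_emitted=3
After char 4 ('3'=55): chars_in_quartet=1 acc=0x37 bytes_emitted=3
After char 5 ('B'=1): chars_in_quartet=2 acc=0xDC1 bytes_emitted=3
After char 6 ('J'=9): chars_in_quartet=3 acc=0x37049 bytes_emitted=3
After char 7 ('R'=17): chars_in_quartet=4 acc=0xDC1251 -> emit DC 12 51, reset; bytes_emitted=6
After char 8 ('q'=42): chars_in_quartet=1 acc=0x2A bytes_emitted=6
After char 9 ('N'=13): chars_in_quartet=2 acc=0xA8D bytes_emitted=6
After char 10 ('d'=29): chars_in_quartet=3 acc=0x2A35D bytes_emitted=6
After char 11 ('a'=26): chars_in_quartet=4 acc=0xA8D75A -> emit A8 D7 5A, reset; bytes_emitted=9
After char 12 ('l'=37): chars_in_quartet=1 acc=0x25 bytes_emitted=9
After char 13 ('Z'=25): chars_in_quartet=2 acc=0x959 bytes_emitted=9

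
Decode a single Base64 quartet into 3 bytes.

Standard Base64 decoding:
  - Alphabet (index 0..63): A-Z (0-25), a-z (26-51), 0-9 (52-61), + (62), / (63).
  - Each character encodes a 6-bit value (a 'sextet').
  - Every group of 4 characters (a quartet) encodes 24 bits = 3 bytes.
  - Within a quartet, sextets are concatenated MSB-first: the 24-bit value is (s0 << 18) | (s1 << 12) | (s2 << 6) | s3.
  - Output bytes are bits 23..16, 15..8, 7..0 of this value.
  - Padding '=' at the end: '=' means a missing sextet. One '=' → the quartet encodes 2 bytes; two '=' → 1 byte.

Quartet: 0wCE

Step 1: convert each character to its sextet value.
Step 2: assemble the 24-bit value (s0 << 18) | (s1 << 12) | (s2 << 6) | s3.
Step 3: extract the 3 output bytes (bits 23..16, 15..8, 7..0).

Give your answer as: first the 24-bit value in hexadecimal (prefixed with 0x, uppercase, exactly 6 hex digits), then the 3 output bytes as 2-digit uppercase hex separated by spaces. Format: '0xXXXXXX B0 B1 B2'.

Sextets: 0=52, w=48, C=2, E=4
24-bit: (52<<18) | (48<<12) | (2<<6) | 4
      = 0xD00000 | 0x030000 | 0x000080 | 0x000004
      = 0xD30084
Bytes: (v>>16)&0xFF=D3, (v>>8)&0xFF=00, v&0xFF=84

Answer: 0xD30084 D3 00 84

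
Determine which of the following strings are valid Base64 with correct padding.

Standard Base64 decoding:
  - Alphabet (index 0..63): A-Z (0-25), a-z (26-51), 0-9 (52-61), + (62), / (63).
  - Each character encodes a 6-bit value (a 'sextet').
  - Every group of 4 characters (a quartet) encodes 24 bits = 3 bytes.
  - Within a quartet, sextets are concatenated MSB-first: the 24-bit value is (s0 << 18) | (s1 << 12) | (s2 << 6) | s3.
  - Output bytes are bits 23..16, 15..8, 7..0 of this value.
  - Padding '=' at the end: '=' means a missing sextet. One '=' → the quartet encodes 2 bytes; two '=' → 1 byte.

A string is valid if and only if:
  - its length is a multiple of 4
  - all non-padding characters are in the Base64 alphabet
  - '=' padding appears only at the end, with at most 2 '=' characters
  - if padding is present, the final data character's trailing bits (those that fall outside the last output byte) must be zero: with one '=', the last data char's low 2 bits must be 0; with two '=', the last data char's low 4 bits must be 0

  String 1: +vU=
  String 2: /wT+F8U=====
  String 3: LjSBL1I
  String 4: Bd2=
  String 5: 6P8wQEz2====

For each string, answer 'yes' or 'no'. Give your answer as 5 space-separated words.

String 1: '+vU=' → valid
String 2: '/wT+F8U=====' → invalid (5 pad chars (max 2))
String 3: 'LjSBL1I' → invalid (len=7 not mult of 4)
String 4: 'Bd2=' → invalid (bad trailing bits)
String 5: '6P8wQEz2====' → invalid (4 pad chars (max 2))

Answer: yes no no no no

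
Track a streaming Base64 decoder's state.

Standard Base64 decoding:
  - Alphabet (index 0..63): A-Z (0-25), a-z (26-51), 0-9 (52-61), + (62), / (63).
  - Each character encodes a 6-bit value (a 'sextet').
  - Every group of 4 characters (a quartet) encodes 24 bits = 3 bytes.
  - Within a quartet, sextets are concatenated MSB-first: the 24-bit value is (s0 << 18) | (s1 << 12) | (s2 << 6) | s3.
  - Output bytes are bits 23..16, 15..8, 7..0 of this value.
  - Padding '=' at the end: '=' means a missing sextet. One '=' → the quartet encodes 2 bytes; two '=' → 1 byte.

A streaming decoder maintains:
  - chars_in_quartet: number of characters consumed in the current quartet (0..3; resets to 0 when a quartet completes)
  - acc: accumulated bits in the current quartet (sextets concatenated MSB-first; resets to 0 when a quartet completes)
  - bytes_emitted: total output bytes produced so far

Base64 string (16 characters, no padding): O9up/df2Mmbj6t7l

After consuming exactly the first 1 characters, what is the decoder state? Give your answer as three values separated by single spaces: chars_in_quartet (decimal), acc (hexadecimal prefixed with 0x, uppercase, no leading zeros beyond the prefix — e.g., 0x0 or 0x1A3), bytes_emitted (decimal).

Answer: 1 0xE 0

Derivation:
After char 0 ('O'=14): chars_in_quartet=1 acc=0xE bytes_emitted=0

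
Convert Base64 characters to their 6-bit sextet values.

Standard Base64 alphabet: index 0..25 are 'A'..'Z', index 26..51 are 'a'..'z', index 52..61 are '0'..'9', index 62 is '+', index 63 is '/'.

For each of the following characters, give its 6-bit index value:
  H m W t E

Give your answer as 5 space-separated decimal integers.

Answer: 7 38 22 45 4

Derivation:
'H': A..Z range, ord('H') − ord('A') = 7
'm': a..z range, 26 + ord('m') − ord('a') = 38
'W': A..Z range, ord('W') − ord('A') = 22
't': a..z range, 26 + ord('t') − ord('a') = 45
'E': A..Z range, ord('E') − ord('A') = 4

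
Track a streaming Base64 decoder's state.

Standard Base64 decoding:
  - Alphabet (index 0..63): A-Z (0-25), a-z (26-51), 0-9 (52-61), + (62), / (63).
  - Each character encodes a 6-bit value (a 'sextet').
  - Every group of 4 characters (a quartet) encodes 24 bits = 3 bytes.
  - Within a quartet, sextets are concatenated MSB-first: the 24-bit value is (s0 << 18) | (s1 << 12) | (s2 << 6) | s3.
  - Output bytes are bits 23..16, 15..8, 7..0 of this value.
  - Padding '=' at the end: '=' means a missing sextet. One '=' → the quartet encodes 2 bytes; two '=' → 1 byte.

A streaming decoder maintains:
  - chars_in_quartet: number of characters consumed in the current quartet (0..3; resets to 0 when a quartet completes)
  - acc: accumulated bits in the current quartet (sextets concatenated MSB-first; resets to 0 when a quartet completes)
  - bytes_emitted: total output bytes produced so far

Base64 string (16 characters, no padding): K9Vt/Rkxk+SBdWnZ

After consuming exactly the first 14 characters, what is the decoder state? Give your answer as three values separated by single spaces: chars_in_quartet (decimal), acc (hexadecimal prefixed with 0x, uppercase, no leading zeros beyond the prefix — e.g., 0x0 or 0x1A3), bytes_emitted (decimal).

After char 0 ('K'=10): chars_in_quartet=1 acc=0xA bytes_emitted=0
After char 1 ('9'=61): chars_in_quartet=2 acc=0x2BD bytes_emitted=0
After char 2 ('V'=21): chars_in_quartet=3 acc=0xAF55 bytes_emitted=0
After char 3 ('t'=45): chars_in_quartet=4 acc=0x2BD56D -> emit 2B D5 6D, reset; bytes_emitted=3
After char 4 ('/'=63): chars_in_quartet=1 acc=0x3F bytes_emitted=3
After char 5 ('R'=17): chars_in_quartet=2 acc=0xFD1 bytes_emitted=3
After char 6 ('k'=36): chars_in_quartet=3 acc=0x3F464 bytes_emitted=3
After char 7 ('x'=49): chars_in_quartet=4 acc=0xFD1931 -> emit FD 19 31, reset; bytes_emitted=6
After char 8 ('k'=36): chars_in_quartet=1 acc=0x24 bytes_emitted=6
After char 9 ('+'=62): chars_in_quartet=2 acc=0x93E bytes_emitted=6
After char 10 ('S'=18): chars_in_quartet=3 acc=0x24F92 bytes_emitted=6
After char 11 ('B'=1): chars_in_quartet=4 acc=0x93E481 -> emit 93 E4 81, reset; bytes_emitted=9
After char 12 ('d'=29): chars_in_quartet=1 acc=0x1D bytes_emitted=9
After char 13 ('W'=22): chars_in_quartet=2 acc=0x756 bytes_emitted=9

Answer: 2 0x756 9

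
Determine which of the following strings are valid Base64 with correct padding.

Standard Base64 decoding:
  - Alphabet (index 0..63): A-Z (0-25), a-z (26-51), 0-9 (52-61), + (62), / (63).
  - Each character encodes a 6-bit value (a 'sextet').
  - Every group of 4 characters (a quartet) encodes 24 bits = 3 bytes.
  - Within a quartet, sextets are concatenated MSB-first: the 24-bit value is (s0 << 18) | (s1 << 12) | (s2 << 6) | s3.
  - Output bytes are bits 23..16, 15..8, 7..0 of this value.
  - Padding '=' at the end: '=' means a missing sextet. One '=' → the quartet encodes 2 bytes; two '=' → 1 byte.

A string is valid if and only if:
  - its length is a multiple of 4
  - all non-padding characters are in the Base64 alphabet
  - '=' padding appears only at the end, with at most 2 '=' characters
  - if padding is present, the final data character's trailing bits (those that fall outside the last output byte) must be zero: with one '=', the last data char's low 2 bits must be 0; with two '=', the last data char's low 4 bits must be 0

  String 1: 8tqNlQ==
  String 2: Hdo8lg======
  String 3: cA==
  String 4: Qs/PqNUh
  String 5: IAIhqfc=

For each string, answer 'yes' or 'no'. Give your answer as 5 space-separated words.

Answer: yes no yes yes yes

Derivation:
String 1: '8tqNlQ==' → valid
String 2: 'Hdo8lg======' → invalid (6 pad chars (max 2))
String 3: 'cA==' → valid
String 4: 'Qs/PqNUh' → valid
String 5: 'IAIhqfc=' → valid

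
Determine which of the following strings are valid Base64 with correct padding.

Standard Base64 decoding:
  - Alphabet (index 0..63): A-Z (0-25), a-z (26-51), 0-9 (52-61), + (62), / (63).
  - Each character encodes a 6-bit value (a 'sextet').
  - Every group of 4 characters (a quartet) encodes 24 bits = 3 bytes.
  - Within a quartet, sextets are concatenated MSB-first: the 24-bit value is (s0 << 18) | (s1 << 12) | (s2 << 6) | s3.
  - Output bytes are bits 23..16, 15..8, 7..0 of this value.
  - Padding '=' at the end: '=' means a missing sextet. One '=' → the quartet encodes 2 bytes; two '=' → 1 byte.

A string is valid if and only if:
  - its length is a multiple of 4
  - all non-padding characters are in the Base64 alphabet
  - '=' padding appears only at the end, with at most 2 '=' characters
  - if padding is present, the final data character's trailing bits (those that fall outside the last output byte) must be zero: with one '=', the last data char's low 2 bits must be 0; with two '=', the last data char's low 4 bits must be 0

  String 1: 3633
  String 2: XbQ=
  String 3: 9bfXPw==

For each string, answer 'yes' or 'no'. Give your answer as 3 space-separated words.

String 1: '3633' → valid
String 2: 'XbQ=' → valid
String 3: '9bfXPw==' → valid

Answer: yes yes yes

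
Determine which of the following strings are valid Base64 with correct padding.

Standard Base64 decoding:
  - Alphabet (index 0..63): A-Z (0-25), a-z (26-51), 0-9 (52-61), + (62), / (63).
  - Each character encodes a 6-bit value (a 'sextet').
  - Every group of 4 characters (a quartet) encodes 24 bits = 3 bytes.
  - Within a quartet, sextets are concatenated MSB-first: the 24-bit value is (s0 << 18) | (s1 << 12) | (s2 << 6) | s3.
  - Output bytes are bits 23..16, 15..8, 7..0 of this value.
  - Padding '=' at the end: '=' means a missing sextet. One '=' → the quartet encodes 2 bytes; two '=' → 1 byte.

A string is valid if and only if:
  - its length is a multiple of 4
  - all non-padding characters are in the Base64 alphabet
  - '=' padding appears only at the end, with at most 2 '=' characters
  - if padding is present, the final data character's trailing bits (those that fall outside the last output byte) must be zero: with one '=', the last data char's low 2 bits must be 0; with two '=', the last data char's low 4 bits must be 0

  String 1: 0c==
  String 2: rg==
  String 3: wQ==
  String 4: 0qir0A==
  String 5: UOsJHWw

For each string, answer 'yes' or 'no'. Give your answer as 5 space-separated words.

Answer: no yes yes yes no

Derivation:
String 1: '0c==' → invalid (bad trailing bits)
String 2: 'rg==' → valid
String 3: 'wQ==' → valid
String 4: '0qir0A==' → valid
String 5: 'UOsJHWw' → invalid (len=7 not mult of 4)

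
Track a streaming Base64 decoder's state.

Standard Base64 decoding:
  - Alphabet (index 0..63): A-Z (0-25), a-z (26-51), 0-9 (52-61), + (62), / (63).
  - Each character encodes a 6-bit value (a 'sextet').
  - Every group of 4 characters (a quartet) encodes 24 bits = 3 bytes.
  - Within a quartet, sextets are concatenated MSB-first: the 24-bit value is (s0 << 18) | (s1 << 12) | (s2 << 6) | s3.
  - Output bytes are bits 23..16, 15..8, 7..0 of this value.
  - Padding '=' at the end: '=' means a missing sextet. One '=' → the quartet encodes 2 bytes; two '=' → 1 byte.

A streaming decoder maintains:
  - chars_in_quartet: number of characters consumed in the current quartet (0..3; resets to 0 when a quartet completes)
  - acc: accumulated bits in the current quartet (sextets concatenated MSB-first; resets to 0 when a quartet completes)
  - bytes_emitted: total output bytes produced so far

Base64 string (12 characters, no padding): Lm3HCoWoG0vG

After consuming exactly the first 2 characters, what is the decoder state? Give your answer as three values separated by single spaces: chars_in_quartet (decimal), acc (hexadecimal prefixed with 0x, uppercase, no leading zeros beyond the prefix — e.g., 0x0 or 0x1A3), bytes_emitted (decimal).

After char 0 ('L'=11): chars_in_quartet=1 acc=0xB bytes_emitted=0
After char 1 ('m'=38): chars_in_quartet=2 acc=0x2E6 bytes_emitted=0

Answer: 2 0x2E6 0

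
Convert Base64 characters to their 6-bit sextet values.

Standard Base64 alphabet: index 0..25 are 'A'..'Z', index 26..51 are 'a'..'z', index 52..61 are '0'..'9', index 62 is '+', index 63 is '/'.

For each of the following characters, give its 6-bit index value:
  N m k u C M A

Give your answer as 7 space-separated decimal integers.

'N': A..Z range, ord('N') − ord('A') = 13
'm': a..z range, 26 + ord('m') − ord('a') = 38
'k': a..z range, 26 + ord('k') − ord('a') = 36
'u': a..z range, 26 + ord('u') − ord('a') = 46
'C': A..Z range, ord('C') − ord('A') = 2
'M': A..Z range, ord('M') − ord('A') = 12
'A': A..Z range, ord('A') − ord('A') = 0

Answer: 13 38 36 46 2 12 0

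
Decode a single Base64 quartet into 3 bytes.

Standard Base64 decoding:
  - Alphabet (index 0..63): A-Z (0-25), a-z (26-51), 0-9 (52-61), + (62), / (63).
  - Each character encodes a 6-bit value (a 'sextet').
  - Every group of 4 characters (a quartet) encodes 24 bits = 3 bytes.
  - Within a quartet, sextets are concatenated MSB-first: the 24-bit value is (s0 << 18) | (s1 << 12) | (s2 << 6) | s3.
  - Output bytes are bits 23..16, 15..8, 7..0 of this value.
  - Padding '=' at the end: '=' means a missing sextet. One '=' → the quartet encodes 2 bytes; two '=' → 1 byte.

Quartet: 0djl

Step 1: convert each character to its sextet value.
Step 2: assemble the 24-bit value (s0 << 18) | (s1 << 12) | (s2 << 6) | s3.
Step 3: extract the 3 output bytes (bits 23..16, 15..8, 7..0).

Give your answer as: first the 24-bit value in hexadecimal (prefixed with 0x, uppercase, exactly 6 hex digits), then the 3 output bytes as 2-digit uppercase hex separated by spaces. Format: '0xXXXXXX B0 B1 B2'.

Sextets: 0=52, d=29, j=35, l=37
24-bit: (52<<18) | (29<<12) | (35<<6) | 37
      = 0xD00000 | 0x01D000 | 0x0008C0 | 0x000025
      = 0xD1D8E5
Bytes: (v>>16)&0xFF=D1, (v>>8)&0xFF=D8, v&0xFF=E5

Answer: 0xD1D8E5 D1 D8 E5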